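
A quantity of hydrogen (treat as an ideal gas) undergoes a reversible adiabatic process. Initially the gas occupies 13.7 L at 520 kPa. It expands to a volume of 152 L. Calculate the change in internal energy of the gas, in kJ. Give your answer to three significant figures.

ΔU ≈ -11.0 kJ

γ = 7/5 for a diatomic ideal gas.
P₂ = P₁(V₁/V₂)^γ = 520×(13.7/152)^(7/5) = 17.9 kPa.
For a reversible adiabat, W_by_gas = (P₁V₁ − P₂V₂)/(γ−1).
W_by = (520000×0.0137 − 17900×0.152) / (2/5) = 11010 J.
Q = 0 ⇒ ΔU = −W_by = -11010 J.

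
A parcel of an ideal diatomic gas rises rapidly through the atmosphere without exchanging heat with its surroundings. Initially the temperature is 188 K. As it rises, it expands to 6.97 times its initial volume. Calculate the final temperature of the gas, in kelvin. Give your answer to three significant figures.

T₂ ≈ 86.5 K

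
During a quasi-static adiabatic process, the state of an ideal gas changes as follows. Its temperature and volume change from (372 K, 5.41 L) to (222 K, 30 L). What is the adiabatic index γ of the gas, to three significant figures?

TV^(γ−1) = const ⇒ γ − 1 = ln(T₂/T₁) / ln(V₁/V₂).
γ = 1 + ln(222/372) / ln(5.41/30) = 1.301.

γ ≈ 1.30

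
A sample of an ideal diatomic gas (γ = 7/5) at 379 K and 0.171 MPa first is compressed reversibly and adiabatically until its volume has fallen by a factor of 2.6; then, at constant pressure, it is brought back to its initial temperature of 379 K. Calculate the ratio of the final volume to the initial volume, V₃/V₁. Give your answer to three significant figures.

Adiabatic step: V₂/V₁ = 0.3846; T₂ = T₁·2.6^(2/5) = 555.4 K.
Isobaric step: V₃/V₂ = T₃/T₂ = 379/555.4.
V₃/V₁ = (V₂/V₁)(V₃/V₂) = 0.3846 × (379/555.4) = 0.2624.

V₃/V₁ ≈ 0.262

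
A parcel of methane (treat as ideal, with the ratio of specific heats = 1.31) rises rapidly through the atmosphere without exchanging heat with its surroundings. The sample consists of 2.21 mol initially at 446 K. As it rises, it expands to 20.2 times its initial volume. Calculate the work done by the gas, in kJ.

W ≈ 16.0 kJ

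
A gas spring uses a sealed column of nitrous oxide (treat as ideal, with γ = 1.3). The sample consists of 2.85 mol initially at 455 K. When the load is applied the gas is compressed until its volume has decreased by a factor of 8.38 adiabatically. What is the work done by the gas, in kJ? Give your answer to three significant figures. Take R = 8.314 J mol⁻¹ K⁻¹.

W ≈ -32.1 kJ

Adiabatic: T₁V₁^(γ−1) = T₂V₂^(γ−1) ⇒ T₂ = T₁ (V₁/V₂)^(γ−1).
T₂ = 455 × 8.38^(0.3) = 861 K.
Q = 0, so ΔU = W_on_gas = nCᵥΔT with Cᵥ = R/(γ−1) = 27.71 J/(mol·K).
ΔU = 2.85 × 27.71 × (861 − 455) = 32060 J.
Work done by the gas = −ΔU = -32060 J.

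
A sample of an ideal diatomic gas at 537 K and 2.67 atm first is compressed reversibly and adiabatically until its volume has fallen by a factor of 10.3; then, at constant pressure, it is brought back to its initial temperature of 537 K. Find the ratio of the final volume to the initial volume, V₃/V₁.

V₃/V₁ ≈ 0.0382

For a diatomic ideal gas γ = 7/5.
Adiabatic step: V₂/V₁ = 0.09709; T₂ = T₁·10.3^(2/5) = 1365 K.
Isobaric step: V₃/V₂ = T₃/T₂ = 537/1365.
V₃/V₁ = (V₂/V₁)(V₃/V₂) = 0.09709 × (537/1365) = 0.0382.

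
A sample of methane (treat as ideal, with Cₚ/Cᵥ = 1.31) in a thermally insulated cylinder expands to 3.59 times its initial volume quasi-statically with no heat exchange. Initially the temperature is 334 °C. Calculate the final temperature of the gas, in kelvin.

T₂ ≈ 409 K

For a reversible adiabat TV^(γ−1) is constant, so T₂ = T₁ (V₁/V₂)^(γ−1).
T₁ = 334 °C = 607.1 K.
T₂ = 607.1 × (1/3.59)^(0.31) = 408.5 K.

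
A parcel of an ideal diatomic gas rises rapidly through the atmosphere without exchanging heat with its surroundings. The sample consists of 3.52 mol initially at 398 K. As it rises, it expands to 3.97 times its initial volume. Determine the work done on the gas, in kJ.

W ≈ -12.3 kJ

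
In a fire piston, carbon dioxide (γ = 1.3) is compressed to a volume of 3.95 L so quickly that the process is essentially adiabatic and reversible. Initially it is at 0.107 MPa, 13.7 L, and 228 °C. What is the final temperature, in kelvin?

Adiabatic: T₁V₁^(γ−1) = T₂V₂^(γ−1) ⇒ T₂ = T₁ (V₁/V₂)^(γ−1).
T₁ = 228 °C = 501.1 K.
T₂ = 501.1 × (13.7/3.95)^(0.3) = 727.8 K.

T₂ ≈ 728 K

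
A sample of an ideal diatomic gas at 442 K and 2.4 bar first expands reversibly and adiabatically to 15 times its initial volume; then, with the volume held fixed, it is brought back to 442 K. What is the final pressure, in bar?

P₃ ≈ 0.160 bar

For a diatomic ideal gas γ = 7/5.
Adiabatic step (PV^γ = const): P₂ = 2.4×(1/15)^(7/5) = 0.05416 bar; T₂ = 442×(1/15)^(2/5) = 149.6 K.
Isochoric: P₃ = P₂(T₃/T₂) = 0.05416 × (442/149.6) = 0.16 bar.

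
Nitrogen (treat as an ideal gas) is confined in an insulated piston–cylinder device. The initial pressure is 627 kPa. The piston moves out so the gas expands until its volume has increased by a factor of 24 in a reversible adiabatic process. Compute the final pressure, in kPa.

Since PV^γ is constant along a reversible adiabat, P₂ = P₁ (V₁/V₂)^γ.
For a diatomic ideal gas γ = 7/5.
P₂ = 627 × (1/24)^(7/5) = 7.328 kPa.

P₂ ≈ 7.33 kPa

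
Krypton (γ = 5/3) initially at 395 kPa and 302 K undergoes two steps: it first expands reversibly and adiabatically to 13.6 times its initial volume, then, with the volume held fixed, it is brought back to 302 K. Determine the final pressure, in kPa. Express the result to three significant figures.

P₃ ≈ 29.0 kPa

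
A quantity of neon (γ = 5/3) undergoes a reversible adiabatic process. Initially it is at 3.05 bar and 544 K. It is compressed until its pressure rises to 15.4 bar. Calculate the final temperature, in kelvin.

T₂ ≈ 1040 K

Adiabatic: T₂/T₁ = (P₂/P₁)^((γ−1)/γ).
T₂ = 544 × (15.4/3.05)^(2/5) = 1040 K.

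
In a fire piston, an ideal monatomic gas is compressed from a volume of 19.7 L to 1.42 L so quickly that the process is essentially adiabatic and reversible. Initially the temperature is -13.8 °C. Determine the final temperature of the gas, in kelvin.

T₂ ≈ 1500 K

For a reversible adiabat TV^(γ−1) is constant, so T₂ = T₁ (V₁/V₂)^(γ−1).
For a monatomic ideal gas γ = 5/3, so γ−1 = 2/3.
T₁ = -13.8 °C = 259.3 K.
T₂ = 259.3 × (19.7/1.42)^(2/3) = 1497 K.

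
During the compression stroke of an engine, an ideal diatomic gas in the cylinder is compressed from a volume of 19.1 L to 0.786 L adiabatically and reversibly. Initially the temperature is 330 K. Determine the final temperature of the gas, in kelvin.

T₂ ≈ 1180 K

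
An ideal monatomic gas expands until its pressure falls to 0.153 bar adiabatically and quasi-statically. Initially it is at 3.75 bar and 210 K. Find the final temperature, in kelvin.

T₂ ≈ 58.4 K

Along an adiabat T P^((1−γ)/γ) is constant, so T₂ = T₁ (P₂/P₁)^((γ−1)/γ).
For a monatomic ideal gas γ = 5/3, so (γ−1)/γ = 2/5.
T₂ = 210 × (0.153/3.75)^(2/5) = 58.41 K.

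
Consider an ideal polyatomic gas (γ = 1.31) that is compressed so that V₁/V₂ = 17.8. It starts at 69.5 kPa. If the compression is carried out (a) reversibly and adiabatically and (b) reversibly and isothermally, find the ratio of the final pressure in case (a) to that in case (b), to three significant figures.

P_adiabatic / P_isothermal ≈ 2.44

Isothermal: P_b = P₁(V₁/V₂) = 69.5×17.8.
Adiabatic: P_a = P₁(V₁/V₂)^γ = 69.5×17.8^(1.31).
P_a/P_b = (V₁/V₂)^(γ−1) = 17.8^(0.31) = 2.441.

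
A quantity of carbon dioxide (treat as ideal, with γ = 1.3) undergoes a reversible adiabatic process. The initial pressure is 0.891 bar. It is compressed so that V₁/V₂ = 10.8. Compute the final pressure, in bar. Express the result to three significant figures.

P₂ ≈ 19.6 bar

Since PV^γ is constant along a reversible adiabat, P₂ = P₁ (V₁/V₂)^γ.
P₂ = 0.891 × 10.8^(1.3) = 19.65 bar.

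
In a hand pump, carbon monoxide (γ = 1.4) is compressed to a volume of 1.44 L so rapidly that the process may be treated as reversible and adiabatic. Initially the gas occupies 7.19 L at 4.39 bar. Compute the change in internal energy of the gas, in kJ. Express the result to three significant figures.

P₂ = P₁(V₁/V₂)^γ = 4.39×(7.19/1.44)^(1.4) = 41.7 bar.
For a reversible adiabat, W_by_gas = (P₁V₁ − P₂V₂)/(γ−1).
W_by = (439000×0.00719 − 4.17×10^6×0.00144) / (0.4) = -7122 J.
Q = 0 ⇒ ΔU = −W_by = 7122 J.

ΔU ≈ 7.12 kJ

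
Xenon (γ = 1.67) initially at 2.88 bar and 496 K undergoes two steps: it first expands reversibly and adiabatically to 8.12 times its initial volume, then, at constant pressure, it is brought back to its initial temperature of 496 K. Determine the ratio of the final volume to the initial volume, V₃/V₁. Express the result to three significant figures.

V₃/V₁ ≈ 33.0

Adiabatic step: V₂/V₁ = 8.12; T₂ = T₁·(1/8.12)^(0.67) = 121.9 K.
Isobaric step: V₃/V₂ = T₃/T₂ = 496/121.9.
V₃/V₁ = (V₂/V₁)(V₃/V₂) = 8.12 × (496/121.9) = 33.03.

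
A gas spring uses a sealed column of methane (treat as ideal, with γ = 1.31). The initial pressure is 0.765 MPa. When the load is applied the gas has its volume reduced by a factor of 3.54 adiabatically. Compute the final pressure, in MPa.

Adiabatic: P₁V₁^γ = P₂V₂^γ ⇒ P₂ = P₁ (V₁/V₂)^γ.
P₂ = 0.765 × 3.54^(1.31) = 4.007 MPa.

P₂ ≈ 4.01 MPa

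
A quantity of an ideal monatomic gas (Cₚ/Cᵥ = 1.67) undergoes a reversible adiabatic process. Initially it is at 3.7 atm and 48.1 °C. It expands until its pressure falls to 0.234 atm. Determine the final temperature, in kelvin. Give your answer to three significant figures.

Adiabatic: T₂/T₁ = (P₂/P₁)^((γ−1)/γ).
T₁ = 48.1 °C = 321.2 K.
T₂ = 321.2 × (0.234/3.7)^(0.401) = 106.1 K.

T₂ ≈ 106 K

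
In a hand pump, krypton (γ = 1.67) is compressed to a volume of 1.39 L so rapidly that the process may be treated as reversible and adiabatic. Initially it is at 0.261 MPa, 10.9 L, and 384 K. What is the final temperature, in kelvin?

Adiabatic: T₁V₁^(γ−1) = T₂V₂^(γ−1) ⇒ T₂ = T₁ (V₁/V₂)^(γ−1).
T₂ = 384 × (10.9/1.39)^(0.67) = 1526 K.

T₂ ≈ 1530 K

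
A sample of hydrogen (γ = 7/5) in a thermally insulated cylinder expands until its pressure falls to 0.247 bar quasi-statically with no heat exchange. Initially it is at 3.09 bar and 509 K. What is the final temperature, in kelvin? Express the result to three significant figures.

Adiabatic: T₂/T₁ = (P₂/P₁)^((γ−1)/γ).
T₂ = 509 × (0.247/3.09)^(2/7) = 247.3 K.

T₂ ≈ 247 K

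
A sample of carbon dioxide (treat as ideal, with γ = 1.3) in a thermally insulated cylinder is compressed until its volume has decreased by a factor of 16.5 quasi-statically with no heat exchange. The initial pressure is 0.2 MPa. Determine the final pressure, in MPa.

P₂ ≈ 7.65 MPa

Since PV^γ is constant along a reversible adiabat, P₂ = P₁ (V₁/V₂)^γ.
P₂ = 0.2 × 16.5^(1.3) = 7.652 MPa.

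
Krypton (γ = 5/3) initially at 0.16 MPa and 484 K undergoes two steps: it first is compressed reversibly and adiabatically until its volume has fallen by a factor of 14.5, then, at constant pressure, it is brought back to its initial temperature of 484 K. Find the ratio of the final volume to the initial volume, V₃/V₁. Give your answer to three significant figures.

V₃/V₁ ≈ 0.0116

Adiabatic step: V₂/V₁ = 0.06897; T₂ = T₁·14.5^(2/3) = 2878 K.
Isobaric step: V₃/V₂ = T₃/T₂ = 484/2878.
V₃/V₁ = (V₂/V₁)(V₃/V₂) = 0.06897 × (484/2878) = 0.0116.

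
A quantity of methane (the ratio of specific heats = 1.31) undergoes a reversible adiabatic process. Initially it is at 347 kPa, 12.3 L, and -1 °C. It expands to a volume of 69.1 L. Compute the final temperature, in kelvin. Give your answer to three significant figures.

For a reversible adiabat TV^(γ−1) is constant, so T₂ = T₁ (V₁/V₂)^(γ−1).
T₁ = -1 °C = 272.1 K.
T₂ = 272.1 × (12.3/69.1)^(0.31) = 159.4 K.

T₂ ≈ 159 K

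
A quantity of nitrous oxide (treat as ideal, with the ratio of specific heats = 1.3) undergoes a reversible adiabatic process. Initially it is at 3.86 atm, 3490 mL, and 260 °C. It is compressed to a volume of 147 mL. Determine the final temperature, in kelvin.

T₂ ≈ 1380 K

For a reversible adiabat TV^(γ−1) is constant, so T₂ = T₁ (V₁/V₂)^(γ−1).
T₁ = 260 °C = 533.1 K.
T₂ = 533.1 × (3490/147)^(0.3) = 1379 K.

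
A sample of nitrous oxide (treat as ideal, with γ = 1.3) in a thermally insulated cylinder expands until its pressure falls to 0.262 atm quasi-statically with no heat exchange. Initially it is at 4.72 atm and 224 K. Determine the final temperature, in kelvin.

Adiabatic: T₂/T₁ = (P₂/P₁)^((γ−1)/γ).
T₂ = 224 × (0.262/4.72)^(0.231) = 114.9 K.

T₂ ≈ 115 K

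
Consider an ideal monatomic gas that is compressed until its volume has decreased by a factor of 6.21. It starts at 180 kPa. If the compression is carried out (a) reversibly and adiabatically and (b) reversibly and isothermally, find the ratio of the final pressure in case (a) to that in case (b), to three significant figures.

For a monatomic ideal gas γ = 5/3.
Isothermal: P_b = P₁(V₁/V₂) = 180×6.21.
Adiabatic: P_a = P₁(V₁/V₂)^γ = 180×6.21^(5/3).
P_a/P_b = (V₁/V₂)^(γ−1) = 6.21^(2/3) = 3.379.

P_adiabatic / P_isothermal ≈ 3.38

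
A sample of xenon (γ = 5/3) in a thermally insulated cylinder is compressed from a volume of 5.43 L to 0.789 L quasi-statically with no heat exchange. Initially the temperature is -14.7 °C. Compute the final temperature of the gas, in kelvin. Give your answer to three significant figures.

T₂ ≈ 935 K

Adiabatic: T₁V₁^(γ−1) = T₂V₂^(γ−1) ⇒ T₂ = T₁ (V₁/V₂)^(γ−1).
T₁ = -14.7 °C = 258.4 K.
T₂ = 258.4 × (5.43/0.789)^(2/3) = 935.1 K.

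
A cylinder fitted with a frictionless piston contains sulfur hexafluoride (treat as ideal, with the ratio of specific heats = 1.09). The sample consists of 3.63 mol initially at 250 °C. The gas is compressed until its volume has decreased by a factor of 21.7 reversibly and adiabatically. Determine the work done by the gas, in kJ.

For a reversible adiabat TV^(γ−1) is constant, so T₂ = T₁ (V₁/V₂)^(γ−1).
T₁ = 250 °C = 523.1 K.
T₂ = 523.1 × 21.7^(0.09) = 690.1 K.
Q = 0, so ΔU = W_on_gas = nCᵥΔT with Cᵥ = R/(γ−1) = 92.38 J/(mol·K).
ΔU = 3.63 × 92.38 × (690.1 − 523.1) = 55980 J.
Work done by the gas = −ΔU = -55980 J.

W ≈ -56.0 kJ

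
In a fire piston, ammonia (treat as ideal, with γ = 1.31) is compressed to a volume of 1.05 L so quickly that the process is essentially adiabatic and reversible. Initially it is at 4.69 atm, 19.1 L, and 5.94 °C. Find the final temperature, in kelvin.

For a reversible adiabat TV^(γ−1) is constant, so T₂ = T₁ (V₁/V₂)^(γ−1).
T₁ = 5.94 °C = 279.1 K.
T₂ = 279.1 × (19.1/1.05)^(0.31) = 686 K.

T₂ ≈ 686 K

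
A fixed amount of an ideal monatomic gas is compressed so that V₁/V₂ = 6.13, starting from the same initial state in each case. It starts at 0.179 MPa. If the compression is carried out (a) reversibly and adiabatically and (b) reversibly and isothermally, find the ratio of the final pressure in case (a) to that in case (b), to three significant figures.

For a monatomic ideal gas γ = 5/3.
Isothermal: P_b = P₁(V₁/V₂) = 0.179×6.13.
Adiabatic: P_a = P₁(V₁/V₂)^γ = 0.179×6.13^(5/3).
P_a/P_b = (V₁/V₂)^(γ−1) = 6.13^(2/3) = 3.349.

P_adiabatic / P_isothermal ≈ 3.35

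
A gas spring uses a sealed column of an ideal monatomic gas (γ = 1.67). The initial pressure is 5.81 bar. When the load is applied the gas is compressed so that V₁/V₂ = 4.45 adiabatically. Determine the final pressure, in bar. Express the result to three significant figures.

P₂ ≈ 70.3 bar

Since PV^γ is constant along a reversible adiabat, P₂ = P₁ (V₁/V₂)^γ.
P₂ = 5.81 × 4.45^(1.67) = 70.3 bar.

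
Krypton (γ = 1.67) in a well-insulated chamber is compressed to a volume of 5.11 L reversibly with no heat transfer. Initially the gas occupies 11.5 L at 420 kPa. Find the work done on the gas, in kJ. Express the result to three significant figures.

P₂ = P₁(V₁/V₂)^γ = 420×(11.5/5.11)^(1.67) = 1628 kPa.
For a reversible adiabat, W_by_gas = (P₁V₁ − P₂V₂)/(γ−1).
W_by = (420000×0.0115 − 1.628×10^6×0.00511) / (0.67) = -5205 J.
W_on_gas = −W_by = 5205 J.

W ≈ 5.20 kJ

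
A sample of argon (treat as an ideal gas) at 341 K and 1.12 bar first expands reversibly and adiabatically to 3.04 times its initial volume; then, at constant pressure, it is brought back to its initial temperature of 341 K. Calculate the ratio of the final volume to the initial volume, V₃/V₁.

For a monatomic ideal gas γ = 5/3.
Adiabatic step: V₂/V₁ = 3.04; T₂ = T₁·(1/3.04)^(2/3) = 162.5 K.
Isobaric step: V₃/V₂ = T₃/T₂ = 341/162.5.
V₃/V₁ = (V₂/V₁)(V₃/V₂) = 3.04 × (341/162.5) = 6.38.

V₃/V₁ ≈ 6.38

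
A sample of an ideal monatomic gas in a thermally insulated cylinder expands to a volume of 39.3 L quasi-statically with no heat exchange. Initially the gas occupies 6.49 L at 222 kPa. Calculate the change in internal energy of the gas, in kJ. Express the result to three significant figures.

ΔU ≈ -1.51 kJ

γ = 5/3 for a monatomic ideal gas.
P₂ = P₁(V₁/V₂)^γ = 222×(6.49/39.3)^(5/3) = 11.04 kPa.
For a reversible adiabat, W_by_gas = (P₁V₁ − P₂V₂)/(γ−1).
W_by = (222000×0.00649 − 11040×0.0393) / (2/3) = 1511 J.
Q = 0 ⇒ ΔU = −W_by = -1511 J.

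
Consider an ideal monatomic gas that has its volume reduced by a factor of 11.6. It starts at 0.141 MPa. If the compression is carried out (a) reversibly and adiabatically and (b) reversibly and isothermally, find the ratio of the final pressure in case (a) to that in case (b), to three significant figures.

P_adiabatic / P_isothermal ≈ 5.12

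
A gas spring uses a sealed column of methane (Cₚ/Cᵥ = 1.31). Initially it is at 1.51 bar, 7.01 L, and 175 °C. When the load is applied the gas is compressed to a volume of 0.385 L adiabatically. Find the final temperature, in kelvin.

T₂ ≈ 1100 K

For a reversible adiabat TV^(γ−1) is constant, so T₂ = T₁ (V₁/V₂)^(γ−1).
T₁ = 175 °C = 448.1 K.
T₂ = 448.1 × (7.01/0.385)^(0.31) = 1102 K.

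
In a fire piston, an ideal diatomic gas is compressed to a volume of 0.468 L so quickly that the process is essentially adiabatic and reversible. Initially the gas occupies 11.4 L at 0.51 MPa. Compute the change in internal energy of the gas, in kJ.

ΔU ≈ 37.6 kJ

γ = 7/5 for a diatomic ideal gas.
P₂ = P₁(V₁/V₂)^γ = 0.51×(11.4/0.468)^(7/5) = 44.55 MPa.
For a reversible adiabat, W_by_gas = (P₁V₁ − P₂V₂)/(γ−1).
W_by = (510000×0.0114 − 4.455×10^7×0.000468) / (2/5) = -37590 J.
Q = 0 ⇒ ΔU = −W_by = 37590 J.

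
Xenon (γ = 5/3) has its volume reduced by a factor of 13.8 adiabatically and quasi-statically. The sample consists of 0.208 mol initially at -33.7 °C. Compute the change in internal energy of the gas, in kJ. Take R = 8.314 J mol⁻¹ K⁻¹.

ΔU ≈ 2.95 kJ

Adiabatic: T₁V₁^(γ−1) = T₂V₂^(γ−1) ⇒ T₂ = T₁ (V₁/V₂)^(γ−1).
T₁ = -33.7 °C = 239.4 K.
T₂ = 239.4 × 13.8^(2/3) = 1378 K.
Q = 0, so ΔU = W_on_gas = nCᵥΔT with Cᵥ = R/(γ−1) = 12.47 J/(mol·K).
ΔU = 0.208 × 12.47 × (1378 − 239.4) = 2952 J.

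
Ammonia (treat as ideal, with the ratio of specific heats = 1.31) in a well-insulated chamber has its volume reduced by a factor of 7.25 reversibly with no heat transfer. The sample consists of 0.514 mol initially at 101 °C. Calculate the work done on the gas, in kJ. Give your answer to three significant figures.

W ≈ 4.37 kJ

For a reversible adiabat TV^(γ−1) is constant, so T₂ = T₁ (V₁/V₂)^(γ−1).
T₁ = 101 °C = 374.1 K.
T₂ = 374.1 × 7.25^(0.31) = 691.4 K.
Q = 0, so ΔU = W_on_gas = nCᵥΔT with Cᵥ = R/(γ−1) = 26.82 J/(mol·K).
ΔU = 0.514 × 26.82 × (691.4 − 374.1) = 4374 J.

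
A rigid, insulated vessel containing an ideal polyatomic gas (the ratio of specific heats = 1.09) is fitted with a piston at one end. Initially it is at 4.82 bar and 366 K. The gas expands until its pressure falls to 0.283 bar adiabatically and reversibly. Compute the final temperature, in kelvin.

Along an adiabat T P^((1−γ)/γ) is constant, so T₂ = T₁ (P₂/P₁)^((γ−1)/γ).
T₂ = 366 × (0.283/4.82)^(0.0826) = 289.6 K.

T₂ ≈ 290 K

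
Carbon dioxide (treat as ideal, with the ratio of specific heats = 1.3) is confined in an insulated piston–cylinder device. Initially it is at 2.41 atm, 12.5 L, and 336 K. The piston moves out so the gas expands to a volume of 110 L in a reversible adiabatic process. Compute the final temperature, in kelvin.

Adiabatic: T₁V₁^(γ−1) = T₂V₂^(γ−1) ⇒ T₂ = T₁ (V₁/V₂)^(γ−1).
T₂ = 336 × (12.5/110)^(0.3) = 175 K.

T₂ ≈ 175 K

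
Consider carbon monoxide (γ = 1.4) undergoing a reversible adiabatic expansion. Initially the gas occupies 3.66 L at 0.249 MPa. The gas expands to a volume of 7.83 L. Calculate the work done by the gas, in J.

W ≈ 598 J

P₂ = P₁(V₁/V₂)^γ = 0.249×(3.66/7.83)^(1.4) = 0.08586 MPa.
For a reversible adiabat, W_by_gas = (P₁V₁ − P₂V₂)/(γ−1).
W_by = (249000×0.00366 − 85860×0.00783) / (0.4) = 597.6 J.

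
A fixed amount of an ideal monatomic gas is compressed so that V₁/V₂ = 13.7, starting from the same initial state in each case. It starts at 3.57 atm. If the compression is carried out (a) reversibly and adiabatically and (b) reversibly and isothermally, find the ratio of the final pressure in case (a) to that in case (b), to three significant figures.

For a monatomic ideal gas γ = 5/3.
Isothermal: P_b = P₁(V₁/V₂) = 3.57×13.7.
Adiabatic: P_a = P₁(V₁/V₂)^γ = 3.57×13.7^(5/3).
P_a/P_b = (V₁/V₂)^(γ−1) = 13.7^(2/3) = 5.726.

P_adiabatic / P_isothermal ≈ 5.73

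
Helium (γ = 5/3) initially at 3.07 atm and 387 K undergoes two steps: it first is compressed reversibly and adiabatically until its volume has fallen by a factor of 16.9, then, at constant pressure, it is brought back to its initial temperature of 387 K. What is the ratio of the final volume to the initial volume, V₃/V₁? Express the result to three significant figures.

Adiabatic step: V₂/V₁ = 0.05917; T₂ = T₁·16.9^(2/3) = 2549 K.
Isobaric step: V₃/V₂ = T₃/T₂ = 387/2549.
V₃/V₁ = (V₂/V₁)(V₃/V₂) = 0.05917 × (387/2549) = 0.008985.

V₃/V₁ ≈ 0.00899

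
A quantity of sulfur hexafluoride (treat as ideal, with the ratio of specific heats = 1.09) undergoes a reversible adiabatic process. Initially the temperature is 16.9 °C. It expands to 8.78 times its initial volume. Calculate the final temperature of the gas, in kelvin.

T₂ ≈ 239 K

Adiabatic: T₁V₁^(γ−1) = T₂V₂^(γ−1) ⇒ T₂ = T₁ (V₁/V₂)^(γ−1).
T₁ = 16.9 °C = 290 K.
T₂ = 290 × (1/8.78)^(0.09) = 238.5 K.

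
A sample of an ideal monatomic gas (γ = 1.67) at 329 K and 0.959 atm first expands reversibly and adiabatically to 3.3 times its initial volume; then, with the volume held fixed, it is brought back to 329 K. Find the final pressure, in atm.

Adiabatic step (PV^γ = const): P₂ = 0.959×(1/3.3)^(1.67) = 0.1306 atm; T₂ = 329×(1/3.3)^(0.67) = 147.8 K.
Isochoric: P₃ = P₂(T₃/T₂) = 0.1306 × (329/147.8) = 0.2906 atm.

P₃ ≈ 0.291 atm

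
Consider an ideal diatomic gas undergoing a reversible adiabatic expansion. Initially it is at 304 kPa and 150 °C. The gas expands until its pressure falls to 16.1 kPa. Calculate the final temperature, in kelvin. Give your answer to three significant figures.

T₂ ≈ 183 K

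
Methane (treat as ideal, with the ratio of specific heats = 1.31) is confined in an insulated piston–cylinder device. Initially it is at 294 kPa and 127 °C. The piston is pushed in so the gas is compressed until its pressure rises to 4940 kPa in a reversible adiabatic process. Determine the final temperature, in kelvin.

Along an adiabat T P^((1−γ)/γ) is constant, so T₂ = T₁ (P₂/P₁)^((γ−1)/γ).
T₁ = 127 °C = 400.1 K.
T₂ = 400.1 × (4940/294)^(0.237) = 780.2 K.

T₂ ≈ 780 K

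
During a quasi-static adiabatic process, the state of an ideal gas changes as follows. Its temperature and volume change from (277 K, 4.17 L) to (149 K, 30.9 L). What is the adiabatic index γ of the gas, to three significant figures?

γ ≈ 1.31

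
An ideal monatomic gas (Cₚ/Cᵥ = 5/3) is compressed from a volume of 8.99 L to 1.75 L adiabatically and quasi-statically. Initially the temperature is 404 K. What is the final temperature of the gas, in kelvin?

For a reversible adiabat TV^(γ−1) is constant, so T₂ = T₁ (V₁/V₂)^(γ−1).
T₂ = 404 × (8.99/1.75)^(2/3) = 1203 K.

T₂ ≈ 1200 K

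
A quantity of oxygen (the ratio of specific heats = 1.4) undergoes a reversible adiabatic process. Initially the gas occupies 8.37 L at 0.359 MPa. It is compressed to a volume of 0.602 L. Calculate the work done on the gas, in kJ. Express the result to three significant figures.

P₂ = P₁(V₁/V₂)^γ = 0.359×(8.37/0.602)^(1.4) = 14.3 MPa.
For a reversible adiabat, W_by_gas = (P₁V₁ − P₂V₂)/(γ−1).
W_by = (359000×0.00837 − 1.43×10^7×0.000602) / (0.4) = -14020 J.
W_on_gas = −W_by = 14020 J.

W ≈ 14.0 kJ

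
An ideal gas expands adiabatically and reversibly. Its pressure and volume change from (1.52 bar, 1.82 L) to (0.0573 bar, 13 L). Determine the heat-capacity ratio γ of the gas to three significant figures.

γ ≈ 1.67

PV^γ = const ⇒ γ = ln(P₂/P₁) / ln(V₁/V₂).
γ = ln(0.0573/1.52) / ln(1.82/13) = 1.667.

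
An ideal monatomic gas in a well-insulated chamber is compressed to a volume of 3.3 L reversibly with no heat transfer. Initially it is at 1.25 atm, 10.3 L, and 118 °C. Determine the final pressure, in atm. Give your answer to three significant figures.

P₂ ≈ 8.33 atm

Since PV^γ is constant along a reversible adiabat, P₂ = P₁ (V₁/V₂)^γ.
γ = 5/3 for a monatomic ideal gas.
P₂ = 1.25 × (10.3/3.3)^(5/3) = 8.333 atm.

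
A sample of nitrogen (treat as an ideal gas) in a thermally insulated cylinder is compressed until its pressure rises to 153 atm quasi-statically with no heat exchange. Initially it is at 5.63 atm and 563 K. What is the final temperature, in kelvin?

T₂ ≈ 1450 K

Along an adiabat T P^((1−γ)/γ) is constant, so T₂ = T₁ (P₂/P₁)^((γ−1)/γ).
For a diatomic ideal gas γ = 7/5, so (γ−1)/γ = 2/7.
T₂ = 563 × (153/5.63)^(2/7) = 1446 K.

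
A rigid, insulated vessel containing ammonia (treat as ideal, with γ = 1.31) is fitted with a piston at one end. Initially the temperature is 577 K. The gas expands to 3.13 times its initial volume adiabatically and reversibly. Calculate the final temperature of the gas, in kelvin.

T₂ ≈ 405 K

For a reversible adiabat TV^(γ−1) is constant, so T₂ = T₁ (V₁/V₂)^(γ−1).
T₂ = 577 × (1/3.13)^(0.31) = 405.1 K.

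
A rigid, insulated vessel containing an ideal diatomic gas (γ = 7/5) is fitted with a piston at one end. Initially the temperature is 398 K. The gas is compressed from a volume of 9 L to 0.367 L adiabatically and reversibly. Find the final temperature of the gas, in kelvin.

T₂ ≈ 1430 K

For a reversible adiabat TV^(γ−1) is constant, so T₂ = T₁ (V₁/V₂)^(γ−1).
T₂ = 398 × (9/0.367)^(2/5) = 1431 K.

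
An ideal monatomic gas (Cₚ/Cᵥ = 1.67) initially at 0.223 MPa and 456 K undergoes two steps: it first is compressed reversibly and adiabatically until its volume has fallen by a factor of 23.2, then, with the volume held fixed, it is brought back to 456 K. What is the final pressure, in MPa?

Adiabatic step (PV^γ = const): P₂ = 0.223×23.2^(1.67) = 42.53 MPa; T₂ = 456×23.2^(0.67) = 3748 K.
Isochoric: P₃ = P₂(T₃/T₂) = 42.53 × (456/3748) = 5.174 MPa.

P₃ ≈ 5.17 MPa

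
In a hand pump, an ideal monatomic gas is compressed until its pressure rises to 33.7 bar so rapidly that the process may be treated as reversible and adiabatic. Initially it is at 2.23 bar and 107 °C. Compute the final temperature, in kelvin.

Along an adiabat T P^((1−γ)/γ) is constant, so T₂ = T₁ (P₂/P₁)^((γ−1)/γ).
For a monatomic ideal gas γ = 5/3, so (γ−1)/γ = 2/5.
T₁ = 107 °C = 380.1 K.
T₂ = 380.1 × (33.7/2.23)^(2/5) = 1126 K.

T₂ ≈ 1130 K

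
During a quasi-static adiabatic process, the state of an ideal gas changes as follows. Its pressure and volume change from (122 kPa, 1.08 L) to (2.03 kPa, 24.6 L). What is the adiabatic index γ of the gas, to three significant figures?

γ ≈ 1.31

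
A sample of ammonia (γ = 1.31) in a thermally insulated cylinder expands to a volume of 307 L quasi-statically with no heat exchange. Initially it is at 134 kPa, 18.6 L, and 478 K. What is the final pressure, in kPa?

P₂ ≈ 3.40 kPa

Adiabatic: P₁V₁^γ = P₂V₂^γ ⇒ P₂ = P₁ (V₁/V₂)^γ.
P₂ = 134 × (18.6/307)^(1.31) = 3.404 kPa.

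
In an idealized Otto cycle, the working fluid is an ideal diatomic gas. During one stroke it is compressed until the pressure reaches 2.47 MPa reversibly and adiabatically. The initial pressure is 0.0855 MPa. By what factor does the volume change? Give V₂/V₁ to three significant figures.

V₂/V₁ ≈ 0.0905

From PV^γ = const, V₂/V₁ = (P₁/P₂)^(1/γ).
For a diatomic ideal gas γ = 7/5.
V₂/V₁ = (0.0855/2.47)^(5/7) = 0.09049.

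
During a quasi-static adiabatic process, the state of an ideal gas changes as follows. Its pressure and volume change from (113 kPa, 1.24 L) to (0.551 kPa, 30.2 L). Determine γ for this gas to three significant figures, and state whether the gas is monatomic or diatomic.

PV^γ = const ⇒ γ = ln(P₂/P₁) / ln(V₁/V₂).
γ = ln(0.551/113) / ln(1.24/30.2) = 1.667.
γ ≈ 1.67 is close to 5/3, so the gas is monatomic.

γ ≈ 1.67; monatomic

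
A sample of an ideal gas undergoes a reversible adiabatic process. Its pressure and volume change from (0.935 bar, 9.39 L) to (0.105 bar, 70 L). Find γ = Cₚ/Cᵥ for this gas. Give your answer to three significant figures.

PV^γ = const ⇒ γ = ln(P₂/P₁) / ln(V₁/V₂).
γ = ln(0.105/0.935) / ln(9.39/70) = 1.088.

γ ≈ 1.09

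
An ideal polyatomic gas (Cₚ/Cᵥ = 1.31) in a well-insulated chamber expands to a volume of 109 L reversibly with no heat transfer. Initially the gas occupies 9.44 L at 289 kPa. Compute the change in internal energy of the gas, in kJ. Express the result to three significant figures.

ΔU ≈ -4.68 kJ

P₂ = P₁(V₁/V₂)^γ = 289×(9.44/109)^(1.31) = 11.72 kPa.
For a reversible adiabat, W_by_gas = (P₁V₁ − P₂V₂)/(γ−1).
W_by = (289000×0.00944 − 11720×0.109) / (0.31) = 4678 J.
Q = 0 ⇒ ΔU = −W_by = -4678 J.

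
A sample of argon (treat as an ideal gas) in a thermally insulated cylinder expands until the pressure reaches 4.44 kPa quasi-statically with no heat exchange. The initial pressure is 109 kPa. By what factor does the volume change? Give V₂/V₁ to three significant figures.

V₂/V₁ ≈ 6.82

From PV^γ = const, V₂/V₁ = (P₁/P₂)^(1/γ).
For a monatomic ideal gas γ = 5/3.
V₂/V₁ = (109/4.44)^(3/5) = 6.824.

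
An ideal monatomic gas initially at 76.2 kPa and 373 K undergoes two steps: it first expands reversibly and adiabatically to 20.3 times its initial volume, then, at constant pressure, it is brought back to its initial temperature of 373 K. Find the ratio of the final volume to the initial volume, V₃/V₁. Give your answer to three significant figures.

V₃/V₁ ≈ 151

For a monatomic ideal gas γ = 5/3.
Adiabatic step: V₂/V₁ = 20.3; T₂ = T₁·(1/20.3)^(2/3) = 50.12 K.
Isobaric step: V₃/V₂ = T₃/T₂ = 373/50.12.
V₃/V₁ = (V₂/V₁)(V₃/V₂) = 20.3 × (373/50.12) = 151.1.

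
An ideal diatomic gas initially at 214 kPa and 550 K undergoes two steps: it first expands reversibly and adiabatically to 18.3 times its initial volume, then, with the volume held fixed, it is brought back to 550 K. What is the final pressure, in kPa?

P₃ ≈ 11.7 kPa

For a diatomic ideal gas γ = 7/5.
Adiabatic step (PV^γ = const): P₂ = 214×(1/18.3)^(7/5) = 3.656 kPa; T₂ = 550×(1/18.3)^(2/5) = 171.9 K.
Isochoric: P₃ = P₂(T₃/T₂) = 3.656 × (550/171.9) = 11.69 kPa.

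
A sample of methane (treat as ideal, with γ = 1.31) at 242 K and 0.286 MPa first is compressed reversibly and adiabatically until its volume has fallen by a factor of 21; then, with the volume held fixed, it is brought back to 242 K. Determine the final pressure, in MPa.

P₃ ≈ 6.01 MPa

Adiabatic step (PV^γ = const): P₂ = 0.286×21^(1.31) = 15.43 MPa; T₂ = 242×21^(0.31) = 621.9 K.
Isochoric: P₃ = P₂(T₃/T₂) = 15.43 × (242/621.9) = 6.006 MPa.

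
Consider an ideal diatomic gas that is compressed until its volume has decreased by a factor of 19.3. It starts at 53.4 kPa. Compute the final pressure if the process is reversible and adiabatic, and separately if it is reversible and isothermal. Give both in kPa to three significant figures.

For a diatomic ideal gas γ = 7/5.
Isothermal: P₂ = P₁(V₁/V₂) = 53.4×19.3 = 1031 kPa.
Adiabatic: P₂ = P₁(V₁/V₂)^γ = 53.4×19.3^(7/5) = 3368 kPa.

adiabatic: 3370 kPa; isothermal: 1030 kPa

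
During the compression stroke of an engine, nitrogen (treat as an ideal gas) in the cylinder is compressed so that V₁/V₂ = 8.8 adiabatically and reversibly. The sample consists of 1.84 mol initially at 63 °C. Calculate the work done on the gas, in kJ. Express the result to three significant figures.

For a reversible adiabat TV^(γ−1) is constant, so T₂ = T₁ (V₁/V₂)^(γ−1).
γ = 7/5 for a diatomic ideal gas, so γ−1 = 2/5.
T₁ = 63 °C = 336.1 K.
T₂ = 336.1 × 8.8^(2/5) = 802.3 K.
Q = 0, so ΔU = W_on_gas = nCᵥΔT with Cᵥ = R/(γ−1) = 20.79 J/(mol·K).
ΔU = 1.84 × 20.79 × (802.3 − 336.1) = 17830 J.

W ≈ 17.8 kJ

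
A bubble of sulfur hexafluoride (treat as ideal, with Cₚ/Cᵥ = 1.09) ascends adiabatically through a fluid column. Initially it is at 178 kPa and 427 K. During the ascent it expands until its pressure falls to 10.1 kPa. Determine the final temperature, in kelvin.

Adiabatic: T₂/T₁ = (P₂/P₁)^((γ−1)/γ).
T₂ = 427 × (10.1/178)^(0.0826) = 336.9 K.

T₂ ≈ 337 K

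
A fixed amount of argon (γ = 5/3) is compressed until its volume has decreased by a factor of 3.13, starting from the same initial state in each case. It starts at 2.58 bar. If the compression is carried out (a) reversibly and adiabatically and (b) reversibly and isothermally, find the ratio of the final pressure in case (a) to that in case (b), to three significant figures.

P_adiabatic / P_isothermal ≈ 2.14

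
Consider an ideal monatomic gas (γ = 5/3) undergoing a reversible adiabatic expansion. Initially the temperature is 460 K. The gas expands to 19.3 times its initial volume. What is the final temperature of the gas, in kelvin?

For a reversible adiabat TV^(γ−1) is constant, so T₂ = T₁ (V₁/V₂)^(γ−1).
T₂ = 460 × (1/19.3)^(2/3) = 63.93 K.

T₂ ≈ 63.9 K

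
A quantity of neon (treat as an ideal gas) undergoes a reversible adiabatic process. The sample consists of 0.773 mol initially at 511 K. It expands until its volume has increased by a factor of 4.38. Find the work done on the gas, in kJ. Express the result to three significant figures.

W ≈ -3.09 kJ

For a reversible adiabat TV^(γ−1) is constant, so T₂ = T₁ (V₁/V₂)^(γ−1).
γ = 5/3 for a monatomic ideal gas, so γ−1 = 2/3.
T₂ = 511 × (1/4.38)^(2/3) = 190.9 K.
Q = 0, so ΔU = W_on_gas = nCᵥΔT with Cᵥ = R/(γ−1) = 12.47 J/(mol·K).
ΔU = 0.773 × 12.47 × (190.9 − 511) = -3086 J.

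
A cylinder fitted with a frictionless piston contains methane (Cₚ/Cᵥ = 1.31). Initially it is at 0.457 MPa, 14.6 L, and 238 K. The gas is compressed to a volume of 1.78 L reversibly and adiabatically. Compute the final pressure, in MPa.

P₂ ≈ 7.20 MPa

Adiabatic: P₁V₁^γ = P₂V₂^γ ⇒ P₂ = P₁ (V₁/V₂)^γ.
P₂ = 0.457 × (14.6/1.78)^(1.31) = 7.197 MPa.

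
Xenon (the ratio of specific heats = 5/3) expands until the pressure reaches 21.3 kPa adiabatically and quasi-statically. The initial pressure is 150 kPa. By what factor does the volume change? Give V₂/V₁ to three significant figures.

V₂/V₁ ≈ 3.23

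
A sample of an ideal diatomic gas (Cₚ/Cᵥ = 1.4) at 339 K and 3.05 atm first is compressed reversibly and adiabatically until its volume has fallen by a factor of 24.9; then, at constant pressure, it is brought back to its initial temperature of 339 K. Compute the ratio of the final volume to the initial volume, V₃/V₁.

V₃/V₁ ≈ 0.0111

Adiabatic step: V₂/V₁ = 0.04016; T₂ = T₁·24.9^(0.4) = 1227 K.
Isobaric step: V₃/V₂ = T₃/T₂ = 339/1227.
V₃/V₁ = (V₂/V₁)(V₃/V₂) = 0.04016 × (339/1227) = 0.0111.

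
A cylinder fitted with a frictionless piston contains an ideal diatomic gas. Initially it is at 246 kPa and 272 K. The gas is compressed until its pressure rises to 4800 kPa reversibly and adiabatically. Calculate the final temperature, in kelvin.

Along an adiabat T P^((1−γ)/γ) is constant, so T₂ = T₁ (P₂/P₁)^((γ−1)/γ).
For a diatomic ideal gas γ = 7/5, so (γ−1)/γ = 2/7.
T₂ = 272 × (4800/246)^(2/7) = 635.7 K.

T₂ ≈ 636 K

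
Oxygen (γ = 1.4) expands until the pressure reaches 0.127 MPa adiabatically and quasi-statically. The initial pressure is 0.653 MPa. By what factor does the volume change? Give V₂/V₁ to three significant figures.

From PV^γ = const, V₂/V₁ = (P₁/P₂)^(1/γ).
V₂/V₁ = (0.653/0.127)^(0.714) = 3.221.

V₂/V₁ ≈ 3.22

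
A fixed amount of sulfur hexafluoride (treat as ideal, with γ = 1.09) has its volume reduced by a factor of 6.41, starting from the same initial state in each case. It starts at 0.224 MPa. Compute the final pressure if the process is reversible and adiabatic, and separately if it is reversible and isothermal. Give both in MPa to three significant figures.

adiabatic: 1.70 MPa; isothermal: 1.44 MPa

Isothermal: P₂ = P₁(V₁/V₂) = 0.224×6.41 = 1.436 MPa.
Adiabatic: P₂ = P₁(V₁/V₂)^γ = 0.224×6.41^(1.09) = 1.697 MPa.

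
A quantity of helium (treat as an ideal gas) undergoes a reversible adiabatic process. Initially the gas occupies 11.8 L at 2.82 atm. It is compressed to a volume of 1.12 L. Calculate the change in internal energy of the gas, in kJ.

ΔU ≈ 19.2 kJ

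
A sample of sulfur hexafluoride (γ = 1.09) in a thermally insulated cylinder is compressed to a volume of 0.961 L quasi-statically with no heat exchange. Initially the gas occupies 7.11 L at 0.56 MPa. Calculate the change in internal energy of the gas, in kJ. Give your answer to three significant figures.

P₂ = P₁(V₁/V₂)^γ = 0.56×(7.11/0.961)^(1.09) = 4.961 MPa.
For a reversible adiabat, W_by_gas = (P₁V₁ − P₂V₂)/(γ−1).
W_by = (560000×0.00711 − 4.961×10^6×0.000961) / (0.09) = -8731 J.
Q = 0 ⇒ ΔU = −W_by = 8731 J.

ΔU ≈ 8.73 kJ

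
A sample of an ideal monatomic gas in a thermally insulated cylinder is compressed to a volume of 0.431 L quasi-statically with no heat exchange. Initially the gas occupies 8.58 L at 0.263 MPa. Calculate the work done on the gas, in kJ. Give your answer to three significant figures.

W ≈ 21.5 kJ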